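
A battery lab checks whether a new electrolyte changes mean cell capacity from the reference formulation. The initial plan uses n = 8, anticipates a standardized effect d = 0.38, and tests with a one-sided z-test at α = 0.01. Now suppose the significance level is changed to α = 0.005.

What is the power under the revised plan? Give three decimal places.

Power ≈ 0.067

δ = d·√n = 0.38 × √8 = 1.0748 (unchanged). New critical value: z_{0.005} = 2.576.
Revised power = Φ(δ − 2.576) = Φ(-1.501) = 0.0667.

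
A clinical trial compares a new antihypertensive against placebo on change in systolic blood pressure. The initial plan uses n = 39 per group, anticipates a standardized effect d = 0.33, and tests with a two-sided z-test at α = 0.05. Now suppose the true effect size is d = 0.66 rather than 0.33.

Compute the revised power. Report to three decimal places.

Power ≈ 0.830

With d = 0.66: δ = d·√(n/2) = 0.66 × √(39/2) = 2.9145. Critical value z_{0.025} = 1.960.
Revised power = Φ(δ − 1.960) + Φ(−δ − 1.960) = Φ(0.955) + Φ(-4.874) = 0.8301 + 0.0000 = 0.8301.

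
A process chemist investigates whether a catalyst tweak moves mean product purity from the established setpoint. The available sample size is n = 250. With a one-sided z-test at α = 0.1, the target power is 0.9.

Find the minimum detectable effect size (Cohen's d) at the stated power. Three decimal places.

d ≈ 0.162

Need Φ(δ − 1.282) = 0.9, so δ = 1.282 + 1.282 = 2.563.
δ = d·√n ⇒ d = δ/√n = 2.563/√250 = 0.1621.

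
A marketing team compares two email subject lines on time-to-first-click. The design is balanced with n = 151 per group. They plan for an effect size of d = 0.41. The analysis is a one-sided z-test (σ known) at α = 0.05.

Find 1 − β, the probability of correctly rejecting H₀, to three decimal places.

Noncentrality parameter: δ = d·√(n/2) = 0.41 × √(151/2) = 3.5625
Critical value for a one-sided test at α = 0.05: z_α = 1.645.
Power = P(Z > 1.645 − δ) = Φ(1.918) = 0.9724.

Power ≈ 0.972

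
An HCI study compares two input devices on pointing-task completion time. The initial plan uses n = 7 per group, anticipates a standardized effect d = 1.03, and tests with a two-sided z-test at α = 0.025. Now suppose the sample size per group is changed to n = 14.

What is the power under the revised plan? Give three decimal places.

With n = 14 per group: δ = d·√(n/2) = 1.03 × √(14/2) = 2.7251. Critical value z_{0.0125} = 2.241.
Revised power = Φ(δ − 2.241) + Φ(−δ − 2.241) = Φ(0.484) + Φ(-4.967) = 0.6857 + 0.0000 = 0.6857.

Power ≈ 0.686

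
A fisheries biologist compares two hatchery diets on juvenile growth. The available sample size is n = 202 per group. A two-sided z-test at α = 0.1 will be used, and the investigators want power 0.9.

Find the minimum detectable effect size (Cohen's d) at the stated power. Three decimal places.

Need Φ(δ − 1.645) = 0.9, so δ = 1.645 + 1.282 = 2.926.
(The second rejection-region term Φ(−δ − z_{α/2}) is negligible and dropped.)
δ = d·√(n/2) ⇒ d = δ/√(n/2) = 2.926/√(202/2) = 0.2912.

d ≈ 0.291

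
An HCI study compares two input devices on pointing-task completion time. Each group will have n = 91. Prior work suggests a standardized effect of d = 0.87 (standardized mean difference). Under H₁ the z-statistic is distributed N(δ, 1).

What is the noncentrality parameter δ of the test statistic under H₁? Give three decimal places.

δ ≈ 5.868

The noncentrality parameter scales effect size by the design's sample-size factor: δ = d·√(n/2) = 0.87 × √(91/2) = 5.8685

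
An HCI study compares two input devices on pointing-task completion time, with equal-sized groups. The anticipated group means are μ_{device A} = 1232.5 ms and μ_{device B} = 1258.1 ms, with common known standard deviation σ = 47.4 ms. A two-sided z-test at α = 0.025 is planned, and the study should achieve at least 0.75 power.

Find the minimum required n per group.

Standardized effect: d = |μ_{device A} − μ_{device B}| / σ = |1232.5 − 1258.1| / 47.4 = 0.5401
Set Φ(δ − 2.241) = 0.75; then δ − 2.241 = Φ⁻¹(0.75) = 0.674, giving δ = 2.916.
(For δ > 0 the lower-tail rejection region contributes negligibly to power, so the one-term inversion is standard.)
δ = d·√(n/2) ⇒ n = 2(δ/d)² = 2 × (2.916 / 0.5401)² = 58.30.
Round up to the next whole unit.

n = 59 per group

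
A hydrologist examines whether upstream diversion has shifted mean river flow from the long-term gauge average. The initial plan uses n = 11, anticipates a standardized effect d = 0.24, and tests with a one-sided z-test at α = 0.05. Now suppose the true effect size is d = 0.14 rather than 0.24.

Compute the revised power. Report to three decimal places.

With d = 0.14: δ = d·√n = 0.14 × √11 = 0.4643. Critical value z_{0.05} = 1.645.
Revised power = P(Z > 1.645 − δ) = Φ(-1.181) = 0.1189.

Power ≈ 0.119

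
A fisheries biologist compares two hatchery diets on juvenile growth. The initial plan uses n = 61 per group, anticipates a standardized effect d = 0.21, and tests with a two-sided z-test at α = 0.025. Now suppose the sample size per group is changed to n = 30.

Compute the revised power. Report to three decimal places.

With n = 30 per group: δ = d·√(n/2) = 0.21 × √(30/2) = 0.8133. Critical value z_{0.0125} = 2.241.
Revised power = Φ(δ − 2.241) + Φ(−δ − 2.241) = Φ(-1.428) + Φ(-3.055) = 0.0766 + 0.0011 = 0.0778.

Power ≈ 0.078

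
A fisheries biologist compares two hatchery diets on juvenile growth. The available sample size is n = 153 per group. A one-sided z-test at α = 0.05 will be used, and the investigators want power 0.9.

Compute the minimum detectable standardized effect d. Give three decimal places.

Need Φ(δ − 1.645) = 0.9, so δ = 1.645 + 1.282 = 2.926.
δ = d·√(n/2) ⇒ d = δ/√(n/2) = 2.926/√(153/2) = 0.3346.

d ≈ 0.335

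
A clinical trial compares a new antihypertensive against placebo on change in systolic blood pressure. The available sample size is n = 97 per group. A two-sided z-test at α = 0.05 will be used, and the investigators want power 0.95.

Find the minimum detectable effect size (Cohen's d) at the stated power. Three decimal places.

Need Φ(δ − 1.960) = 0.95, so δ = 1.960 + 1.645 = 3.605.
(The second rejection-region term Φ(−δ − z_{α/2}) is negligible and dropped.)
δ = d·√(n/2) ⇒ d = δ/√(n/2) = 3.605/√(97/2) = 0.5176.

d ≈ 0.518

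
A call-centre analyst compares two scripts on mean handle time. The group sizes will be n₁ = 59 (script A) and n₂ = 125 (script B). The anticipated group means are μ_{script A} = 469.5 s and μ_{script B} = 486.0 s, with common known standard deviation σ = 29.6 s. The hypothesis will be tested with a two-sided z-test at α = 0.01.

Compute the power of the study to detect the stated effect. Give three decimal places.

Standardized effect: d = |μ_{script A} − μ_{script B}| / σ = |469.5 − 486.0| / 29.6 = 0.5574
Noncentrality parameter: δ = d / √(1/n₁ + 1/n₂) = 0.5574 / √(1/59 + 1/125) = 3.5291
Two-sided α = 0.01 → critical value z_{0.005} = 2.576.
Power = Φ(δ − 2.576) + Φ(−δ − 2.576) = Φ(0.953) + Φ(-6.105) = 0.8298 + 0.0000 = 0.8298.

Power ≈ 0.830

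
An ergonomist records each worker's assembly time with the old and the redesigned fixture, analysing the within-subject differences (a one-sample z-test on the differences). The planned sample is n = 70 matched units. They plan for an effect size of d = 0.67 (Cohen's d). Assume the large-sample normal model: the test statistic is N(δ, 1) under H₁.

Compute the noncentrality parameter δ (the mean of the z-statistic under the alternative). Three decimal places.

δ = d·√n = 0.67 × √70 = 5.6056

δ ≈ 5.606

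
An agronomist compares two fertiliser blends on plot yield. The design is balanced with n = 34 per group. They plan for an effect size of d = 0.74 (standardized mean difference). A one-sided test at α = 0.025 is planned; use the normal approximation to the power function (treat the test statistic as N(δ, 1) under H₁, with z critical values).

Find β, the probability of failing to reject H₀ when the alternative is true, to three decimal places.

Noncentrality parameter: δ = d·√(n/2) = 0.74 × √(34/2) = 3.0511
Critical value for a one-sided test at α = 0.025: z_α = 1.960.
Power = Φ(δ − 1.960) = Φ(1.091) = 0.8624.
Type II error: β = 1 − power = 1 − 0.8624 = 0.1376.

β ≈ 0.138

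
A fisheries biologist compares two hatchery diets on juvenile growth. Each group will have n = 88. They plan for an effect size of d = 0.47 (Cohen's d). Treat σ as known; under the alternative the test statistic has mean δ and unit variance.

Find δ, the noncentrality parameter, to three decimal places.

δ ≈ 3.118

The noncentrality parameter scales effect size by the design's sample-size factor: δ = d·√(n/2) = 0.47 × √(88/2) = 3.1176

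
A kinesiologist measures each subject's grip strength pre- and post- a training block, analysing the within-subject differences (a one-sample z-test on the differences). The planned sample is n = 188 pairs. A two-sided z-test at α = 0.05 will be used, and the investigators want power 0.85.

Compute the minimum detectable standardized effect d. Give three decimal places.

Need Φ(δ − 1.960) = 0.85, so δ = 1.960 + 1.036 = 2.996.
(Lower-tail contribution to power is negligible for δ > 0.)
δ = d·√n ⇒ d = δ/√n = 2.996/√188 = 0.2185.

d ≈ 0.219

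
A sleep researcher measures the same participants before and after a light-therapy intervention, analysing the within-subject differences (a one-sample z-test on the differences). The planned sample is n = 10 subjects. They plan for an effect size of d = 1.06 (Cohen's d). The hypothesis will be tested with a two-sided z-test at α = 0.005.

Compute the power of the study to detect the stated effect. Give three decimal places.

Noncentrality parameter: δ = d·√n = 1.06 × √10 = 3.3520
Two-sided α = 0.005 → critical value z_{0.0025} = 2.807.
Power = Φ(δ − 2.807) + Φ(−δ − 2.807) = Φ(0.545) + Φ(-6.159) = 0.7071 + 0.0000 = 0.7071.

Power ≈ 0.707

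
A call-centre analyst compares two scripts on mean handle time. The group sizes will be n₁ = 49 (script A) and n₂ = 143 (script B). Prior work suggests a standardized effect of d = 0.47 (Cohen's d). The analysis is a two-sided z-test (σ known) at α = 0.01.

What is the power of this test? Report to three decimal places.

Noncentrality parameter: λ = d / √(1/n₁ + 1/n₂) = 0.47 / √(1/49 + 1/143) = 2.8393
Two-sided α = 0.01 → critical value z_{0.005} = 2.576.
Power = Φ(λ − 2.576) + Φ(−λ − 2.576) = Φ(0.263) + Φ(-5.415) = 0.6039 + 0.0000 = 0.6039.

Power ≈ 0.604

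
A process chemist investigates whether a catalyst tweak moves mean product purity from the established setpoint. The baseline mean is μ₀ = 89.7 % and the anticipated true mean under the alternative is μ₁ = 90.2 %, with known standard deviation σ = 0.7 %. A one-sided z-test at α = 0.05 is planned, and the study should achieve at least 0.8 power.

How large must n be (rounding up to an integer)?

Standardized effect: d = |μ₁ − μ₀| / σ = |90.2 − 89.7| / 0.7 = 0.7143
For power 0.8 need Φ(δ − z_{0.05}) = 0.8, so δ = z_{0.05} + z_{0.20} = 1.645 + 0.842 = 2.486.
δ = d·√n ⇒ n = (δ/d)² = (2.486 / 0.7143)² = 12.12.
Round up to the next whole unit.

n = 13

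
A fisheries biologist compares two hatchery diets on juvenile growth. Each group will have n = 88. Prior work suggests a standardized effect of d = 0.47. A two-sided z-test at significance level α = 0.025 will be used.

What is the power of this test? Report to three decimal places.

Noncentrality parameter: δ = d·√(n/2) = 0.47 × √(88/2) = 3.1176
Two-sided α = 0.025 → critical value z_{0.0125} = 2.241.
Power = Φ(δ − 2.241) + Φ(−δ − 2.241) = Φ(0.876) + Φ(-5.359) = 0.8095 + 0.0000 = 0.8095.

Power ≈ 0.810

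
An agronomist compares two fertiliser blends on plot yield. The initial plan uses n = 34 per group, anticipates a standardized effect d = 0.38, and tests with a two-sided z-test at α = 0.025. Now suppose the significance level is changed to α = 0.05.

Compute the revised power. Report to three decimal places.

δ = d·√(n/2) = 0.38 × √(34/2) = 1.5668 (unchanged). New critical value: z_{0.025} = 1.960.
Revised power = Φ(δ − 1.960) + Φ(−δ − 1.960) = Φ(-0.393) + Φ(-3.527) = 0.3471 + 0.0002 = 0.3473.

Power ≈ 0.347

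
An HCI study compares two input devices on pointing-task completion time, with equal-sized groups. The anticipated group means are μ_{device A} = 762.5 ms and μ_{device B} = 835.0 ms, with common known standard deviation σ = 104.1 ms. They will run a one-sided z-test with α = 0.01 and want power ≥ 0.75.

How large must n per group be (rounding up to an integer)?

n = 38 per group

Standardized effect: d = |μ_{device A} − μ_{device B}| / σ = |762.5 − 835.0| / 104.1 = 0.6964
For power 0.75 need Φ(δ − z_{0.01}) = 0.75, so δ = z_{0.01} + z_{0.25} = 2.326 + 0.674 = 3.001.
δ = d·√(n/2) ⇒ n = 2(δ/d)² = 2 × (3.001 / 0.6964)² = 37.13.
Rounding up, n = 38 per group.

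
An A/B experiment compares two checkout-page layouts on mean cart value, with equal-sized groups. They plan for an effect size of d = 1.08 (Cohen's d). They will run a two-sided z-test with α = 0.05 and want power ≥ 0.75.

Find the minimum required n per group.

For power 0.75 need Φ(δ − z_{0.025}) = 0.75, so δ = z_{0.025} + z_{0.25} = 1.960 + 0.674 = 2.634.
(The Φ(−δ − z_{α/2}) term is vanishingly small for δ > 0 and is dropped in the standard sample-size formula.)
δ = d·√(n/2) ⇒ n = 2(δ/d)² = 2 × (2.634 / 1.08)² = 11.90.
Round up to the next whole unit.

n = 12 per group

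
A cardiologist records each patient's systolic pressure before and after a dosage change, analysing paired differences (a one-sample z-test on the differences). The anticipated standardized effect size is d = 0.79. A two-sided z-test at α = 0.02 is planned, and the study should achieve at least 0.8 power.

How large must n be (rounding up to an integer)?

n = 17

Set Φ(δ − 2.326) = 0.8; then δ − 2.326 = Φ⁻¹(0.8) = 0.842, giving δ = 3.168.
(For δ > 0 the lower-tail rejection region contributes negligibly to power, so the one-term inversion is standard.)
δ = d·√n ⇒ n = (δ/d)² = (3.168 / 0.79)² = 16.08.
Rounding up, n = 17.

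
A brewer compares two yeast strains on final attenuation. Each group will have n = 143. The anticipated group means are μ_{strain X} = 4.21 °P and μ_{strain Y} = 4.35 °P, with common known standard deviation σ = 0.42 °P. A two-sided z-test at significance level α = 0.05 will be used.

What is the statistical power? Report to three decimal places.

Standardized effect: d = |μ_{strain X} − μ_{strain Y}| / σ = |4.21 − 4.35| / 0.42 = 0.3333
Noncentrality parameter: λ = d·√(n/2) = 0.3333 × √(143/2) = 2.8186
Two-sided α = 0.05 → critical value z_{0.025} = 1.960.
Power = Φ(λ − 1.960) + Φ(−λ − 1.960) = Φ(0.859) + Φ(-4.779) = 0.8047 + 0.0000 = 0.8047.

Power ≈ 0.805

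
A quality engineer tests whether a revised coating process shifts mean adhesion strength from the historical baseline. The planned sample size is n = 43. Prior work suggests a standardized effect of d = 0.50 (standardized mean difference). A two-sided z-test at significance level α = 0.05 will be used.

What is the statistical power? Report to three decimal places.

Power ≈ 0.906

Noncentrality parameter: δ = d·√n = 0.50 × √43 = 3.2787
Critical value for a two-sided test at α = 0.05: z_{α/2} = 1.960.
Power = Φ(δ − 1.960) + Φ(−δ − 1.960) = Φ(1.319) + Φ(-5.239) = 0.9064 + 0.0000 = 0.9064.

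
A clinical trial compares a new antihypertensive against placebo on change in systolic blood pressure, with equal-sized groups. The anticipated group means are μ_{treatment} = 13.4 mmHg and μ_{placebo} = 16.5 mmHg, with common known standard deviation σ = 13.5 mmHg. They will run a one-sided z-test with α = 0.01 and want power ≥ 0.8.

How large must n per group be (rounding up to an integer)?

Standardized effect: d = |μ_{treatment} − μ_{placebo}| / σ = |13.4 − 16.5| / 13.5 = 0.2296
For power 0.8 need Φ(δ − z_{0.01}) = 0.8, so δ = z_{0.01} + z_{0.20} = 2.326 + 0.842 = 3.168.
δ = d·√(n/2) ⇒ n = 2(δ/d)² = 2 × (3.168 / 0.2296)² = 380.66.
Round up to the next whole unit.

n = 381 per group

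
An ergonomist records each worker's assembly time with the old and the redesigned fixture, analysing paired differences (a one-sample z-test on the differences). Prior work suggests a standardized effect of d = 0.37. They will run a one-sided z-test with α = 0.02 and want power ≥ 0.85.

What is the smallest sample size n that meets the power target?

n = 70

For power 0.85 need Φ(δ − z_{0.02}) = 0.85, so δ = z_{0.02} + z_{0.15} = 2.054 + 1.036 = 3.090.
δ = d·√n ⇒ n = (δ/d)² = (3.090 / 0.37)² = 69.75.
Rounding up, n = 70.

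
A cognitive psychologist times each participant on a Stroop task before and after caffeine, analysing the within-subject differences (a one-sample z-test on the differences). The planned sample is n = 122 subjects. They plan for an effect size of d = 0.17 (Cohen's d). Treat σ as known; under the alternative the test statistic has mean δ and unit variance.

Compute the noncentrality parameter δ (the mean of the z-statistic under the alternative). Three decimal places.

δ = d·√n = 0.17 × √122 = 1.8777

δ ≈ 1.878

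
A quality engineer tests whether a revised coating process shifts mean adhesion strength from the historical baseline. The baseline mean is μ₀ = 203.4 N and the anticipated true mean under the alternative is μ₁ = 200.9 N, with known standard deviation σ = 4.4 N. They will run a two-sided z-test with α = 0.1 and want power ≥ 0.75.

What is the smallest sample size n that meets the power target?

n = 17

Standardized effect: d = |μ₁ − μ₀| / σ = |200.9 − 203.4| / 4.4 = 0.5682
Set Φ(δ − 1.645) = 0.75; then δ − 1.645 = Φ⁻¹(0.75) = 0.674, giving δ = 2.319.
(The Φ(−δ − z_{α/2}) term is vanishingly small for δ > 0 and is dropped in the standard sample-size formula.)
δ = d·√n ⇒ n = (δ/d)² = (2.319 / 0.5682)² = 16.66.
Round up to the next whole unit.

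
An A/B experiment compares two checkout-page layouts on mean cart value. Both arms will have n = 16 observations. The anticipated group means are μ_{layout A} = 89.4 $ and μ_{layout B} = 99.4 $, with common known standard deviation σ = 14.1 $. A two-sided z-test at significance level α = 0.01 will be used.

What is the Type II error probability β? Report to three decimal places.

Standardized effect: d = |μ_{layout A} − μ_{layout B}| / σ = |89.4 − 99.4| / 14.1 = 0.7092
Noncentrality parameter: δ = d·√(n/2) = 0.7092 × √(16/2) = 2.0060
Two-sided α = 0.01 → critical value z_{0.005} = 2.576.
Power = Φ(δ − 2.576) + Φ(−δ − 2.576) = Φ(-0.570) + Φ(-4.582) = 0.2844 + 0.0000 = 0.2844.
Type II error: β = 1 − power = 1 − 0.2844 = 0.7156.

β ≈ 0.716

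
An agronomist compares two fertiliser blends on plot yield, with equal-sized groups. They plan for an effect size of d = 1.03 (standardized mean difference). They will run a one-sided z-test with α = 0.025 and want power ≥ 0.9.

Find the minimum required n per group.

n = 20 per group

For power 0.9 need Φ(δ − z_{0.025}) = 0.9, so δ = z_{0.025} + z_{0.10} = 1.960 + 1.282 = 3.242.
δ = d·√(n/2) ⇒ n = 2(δ/d)² = 2 × (3.242 / 1.03)² = 19.81.
Rounding up, n = 20 per group.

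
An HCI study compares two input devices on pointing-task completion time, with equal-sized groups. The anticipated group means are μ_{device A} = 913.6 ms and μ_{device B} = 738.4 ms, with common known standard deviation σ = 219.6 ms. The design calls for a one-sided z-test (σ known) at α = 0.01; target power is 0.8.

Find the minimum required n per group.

n = 32 per group

Standardized effect: d = |μ_{device A} − μ_{device B}| / σ = |913.6 − 738.4| / 219.6 = 0.7978
Set Φ(δ − 2.326) = 0.8; then δ − 2.326 = Φ⁻¹(0.8) = 0.842, giving δ = 3.168.
δ = d·√(n/2) ⇒ n = 2(δ/d)² = 2 × (3.168 / 0.7978)² = 31.53.
Rounding up, n = 32 per group.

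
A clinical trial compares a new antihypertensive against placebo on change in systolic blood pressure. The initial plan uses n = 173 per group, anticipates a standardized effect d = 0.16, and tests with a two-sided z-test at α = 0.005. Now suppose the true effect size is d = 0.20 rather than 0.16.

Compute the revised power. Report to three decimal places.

Power ≈ 0.172

With d = 0.20: δ = d·√(n/2) = 0.20 × √(173/2) = 1.8601. Critical value z_{0.0025} = 2.807.
Revised power = Φ(δ − 2.807) + Φ(−δ − 2.807) = Φ(-0.947) + Φ(-4.667) = 0.1718 + 0.0000 = 0.1718.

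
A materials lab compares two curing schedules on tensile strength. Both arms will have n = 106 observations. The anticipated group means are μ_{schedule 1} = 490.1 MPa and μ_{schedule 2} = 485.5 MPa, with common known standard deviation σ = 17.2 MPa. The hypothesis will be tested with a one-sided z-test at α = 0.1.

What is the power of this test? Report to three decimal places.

Standardized effect: d = |μ_{schedule 1} − μ_{schedule 2}| / σ = |490.1 − 485.5| / 17.2 = 0.2674
Noncentrality parameter: λ = d·√(n/2) = 0.2674 × √(106/2) = 1.9470
One-sided α = 0.1 → critical value z_{0.1} = 1.282.
Power = P(Z > 1.282 − λ) = Φ(0.665) = 0.7471.

Power ≈ 0.747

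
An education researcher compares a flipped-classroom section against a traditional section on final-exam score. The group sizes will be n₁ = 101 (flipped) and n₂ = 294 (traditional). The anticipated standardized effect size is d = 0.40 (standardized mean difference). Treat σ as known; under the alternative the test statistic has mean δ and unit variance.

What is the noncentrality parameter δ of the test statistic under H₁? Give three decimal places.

δ ≈ 3.468

δ = d / √(1/n₁ + 1/n₂) = 0.40 / √(1/101 + 1/294) = 3.4681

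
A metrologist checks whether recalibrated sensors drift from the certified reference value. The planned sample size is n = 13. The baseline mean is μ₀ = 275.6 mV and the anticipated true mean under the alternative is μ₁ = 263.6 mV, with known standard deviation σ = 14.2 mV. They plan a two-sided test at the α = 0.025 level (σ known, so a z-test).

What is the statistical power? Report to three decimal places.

Standardized effect: d = |μ₁ − μ₀| / σ = |263.6 − 275.6| / 14.2 = 0.8451
Noncentrality parameter: λ = d·√n = 0.8451 × √13 = 3.0469
Two-sided α = 0.025 → critical value z_{0.0125} = 2.241.
Power = Φ(λ − 2.241) + Φ(−λ − 2.241) = Φ(0.806) + Φ(-5.288) = 0.7897 + 0.0000 = 0.7897.

Power ≈ 0.790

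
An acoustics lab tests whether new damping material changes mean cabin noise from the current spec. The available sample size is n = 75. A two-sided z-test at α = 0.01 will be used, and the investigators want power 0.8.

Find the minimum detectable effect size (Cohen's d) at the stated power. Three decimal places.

d ≈ 0.395

Required noncentrality: δ = z_{0.005} + z_{0.20} = 2.576 + 0.842 = 3.417.
(The second rejection-region term Φ(−δ − z_{α/2}) is negligible and dropped.)
δ = d·√n ⇒ d = δ/√n = 3.417/√75 = 0.3946.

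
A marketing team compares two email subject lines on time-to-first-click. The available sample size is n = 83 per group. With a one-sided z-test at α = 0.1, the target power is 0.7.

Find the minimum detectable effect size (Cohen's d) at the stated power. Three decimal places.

Required noncentrality: δ = z_{0.1} + z_{0.30} = 1.282 + 0.524 = 1.806.
δ = d·√(n/2) ⇒ d = δ/√(n/2) = 1.806/√(83/2) = 0.2803.

d ≈ 0.280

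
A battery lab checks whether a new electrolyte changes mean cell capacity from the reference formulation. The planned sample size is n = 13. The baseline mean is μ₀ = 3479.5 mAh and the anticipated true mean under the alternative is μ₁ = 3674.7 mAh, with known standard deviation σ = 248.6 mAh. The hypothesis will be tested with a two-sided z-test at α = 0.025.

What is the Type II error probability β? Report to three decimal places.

β ≈ 0.278

Standardized effect: d = |μ₁ − μ₀| / σ = |3674.7 − 3479.5| / 248.6 = 0.7852
Noncentrality parameter: δ = d·√n = 0.7852 × √13 = 2.8311
Critical value for a two-sided test at α = 0.025: z_{α/2} = 2.241.
Power = Φ(δ − 2.241) + Φ(−δ − 2.241) = Φ(0.590) + Φ(-5.072) = 0.7223 + 0.0000 = 0.7223.
Type II error: β = 1 − power = 1 − 0.7223 = 0.2777.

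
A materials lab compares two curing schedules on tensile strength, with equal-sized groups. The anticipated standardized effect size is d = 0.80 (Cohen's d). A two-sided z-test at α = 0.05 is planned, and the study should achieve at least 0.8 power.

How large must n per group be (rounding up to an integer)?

n = 25 per group

Set Φ(δ − 1.960) = 0.8; then δ − 1.960 = Φ⁻¹(0.8) = 0.842, giving δ = 2.802.
(Ignoring the negligible lower-tail rejection probability gives the usual closed-form inversion.)
δ = d·√(n/2) ⇒ n = 2(δ/d)² = 2 × (2.802 / 0.80)² = 24.53.
Rounding up, n = 25 per group.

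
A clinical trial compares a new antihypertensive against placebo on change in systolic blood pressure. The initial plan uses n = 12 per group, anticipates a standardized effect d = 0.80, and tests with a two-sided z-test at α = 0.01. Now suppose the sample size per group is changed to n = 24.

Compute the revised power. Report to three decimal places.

Power ≈ 0.577

With n = 24 per group: δ = d·√(n/2) = 0.80 × √(24/2) = 2.7713. Critical value z_{0.005} = 2.576.
Revised power = Φ(δ − 2.576) + Φ(−δ − 2.576) = Φ(0.195) + Φ(-5.347) = 0.5775 + 0.0000 = 0.5775.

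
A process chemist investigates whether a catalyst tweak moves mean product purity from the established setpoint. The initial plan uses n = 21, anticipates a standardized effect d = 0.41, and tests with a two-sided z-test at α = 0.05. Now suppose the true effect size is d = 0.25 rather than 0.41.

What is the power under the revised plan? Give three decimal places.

Power ≈ 0.209

With d = 0.25: δ = d·√n = 0.25 × √21 = 1.1456. Critical value z_{0.025} = 1.960.
Revised power = Φ(δ − 1.960) + Φ(−δ − 1.960) = Φ(-0.814) + Φ(-3.106) = 0.2077 + 0.0009 = 0.2087.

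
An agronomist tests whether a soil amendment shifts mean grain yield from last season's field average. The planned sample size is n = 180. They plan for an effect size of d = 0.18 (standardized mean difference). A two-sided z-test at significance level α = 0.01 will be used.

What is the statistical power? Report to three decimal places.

Noncentrality parameter: δ = d·√n = 0.18 × √180 = 2.4150
Two-sided α = 0.01 → critical value z_{0.005} = 2.576.
Power = Φ(δ − 2.576) + Φ(−δ − 2.576) = Φ(-0.161) + Φ(-4.991) = 0.4361 + 0.0000 = 0.4361.

Power ≈ 0.436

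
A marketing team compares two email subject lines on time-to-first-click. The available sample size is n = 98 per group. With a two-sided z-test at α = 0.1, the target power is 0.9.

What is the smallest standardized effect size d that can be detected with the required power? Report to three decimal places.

Required noncentrality: δ = z_{0.05} + z_{0.10} = 1.645 + 1.282 = 2.926.
(Lower-tail contribution to power is negligible for δ > 0.)
δ = d·√(n/2) ⇒ d = δ/√(n/2) = 2.926/√(98/2) = 0.4181.

d ≈ 0.418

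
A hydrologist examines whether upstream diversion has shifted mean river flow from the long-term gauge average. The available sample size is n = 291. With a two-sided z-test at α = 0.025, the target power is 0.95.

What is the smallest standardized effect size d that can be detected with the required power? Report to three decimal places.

Need Φ(δ − 2.241) = 0.95, so δ = 2.241 + 1.645 = 3.886.
(Lower-tail contribution to power is negligible for δ > 0.)
δ = d·√n ⇒ d = δ/√n = 3.886/√291 = 0.2278.

d ≈ 0.228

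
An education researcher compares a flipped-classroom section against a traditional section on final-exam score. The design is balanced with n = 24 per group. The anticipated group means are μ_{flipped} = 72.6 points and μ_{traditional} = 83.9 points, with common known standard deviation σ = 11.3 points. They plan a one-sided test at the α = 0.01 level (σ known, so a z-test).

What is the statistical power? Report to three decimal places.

Power ≈ 0.872

Standardized effect: d = |μ_{flipped} − μ_{traditional}| / σ = |72.6 − 83.9| / 11.3 = 1.0000
Noncentrality parameter: δ = d·√(n/2) = 1.0000 × √(24/2) = 3.4641
One-sided α = 0.01 → critical value z_{0.01} = 2.326.
Power = Φ(δ − 2.326) = Φ(1.138) = 0.8724.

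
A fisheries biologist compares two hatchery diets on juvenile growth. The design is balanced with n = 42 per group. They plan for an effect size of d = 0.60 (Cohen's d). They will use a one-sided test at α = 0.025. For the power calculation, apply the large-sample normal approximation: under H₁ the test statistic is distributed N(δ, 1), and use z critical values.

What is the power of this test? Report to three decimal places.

Power ≈ 0.785

Noncentrality parameter: λ = d·√(n/2) = 0.60 × √(42/2) = 2.7495
Critical value for a one-sided test at α = 0.025: z_α = 1.960.
Power = Φ(λ − 1.960) = Φ(0.790) = 0.7851.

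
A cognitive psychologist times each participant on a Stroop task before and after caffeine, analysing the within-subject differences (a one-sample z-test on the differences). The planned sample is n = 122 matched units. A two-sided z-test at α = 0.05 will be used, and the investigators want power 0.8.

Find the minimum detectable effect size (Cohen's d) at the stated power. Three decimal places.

d ≈ 0.254

Required noncentrality: δ = z_{0.025} + z_{0.20} = 1.960 + 0.842 = 2.802.
(Lower-tail contribution to power is negligible for δ > 0.)
δ = d·√n ⇒ d = δ/√n = 2.802/√122 = 0.2536.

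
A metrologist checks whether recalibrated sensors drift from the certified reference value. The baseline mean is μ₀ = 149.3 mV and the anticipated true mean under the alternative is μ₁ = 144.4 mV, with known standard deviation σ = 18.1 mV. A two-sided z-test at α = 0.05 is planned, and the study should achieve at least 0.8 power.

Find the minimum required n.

n = 108

Standardized effect: d = |μ₁ − μ₀| / σ = |144.4 − 149.3| / 18.1 = 0.2707
For power 0.8 need Φ(δ − z_{0.025}) = 0.8, so δ = z_{0.025} + z_{0.20} = 1.960 + 0.842 = 2.802.
(Ignoring the negligible lower-tail rejection probability gives the usual closed-form inversion.)
δ = d·√n ⇒ n = (δ/d)² = (2.802 / 0.2707)² = 107.10.
Rounding up, n = 108.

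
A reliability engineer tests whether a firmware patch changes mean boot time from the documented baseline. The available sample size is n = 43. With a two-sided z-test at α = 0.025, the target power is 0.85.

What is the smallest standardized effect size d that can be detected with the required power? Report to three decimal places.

Need Φ(δ − 2.241) = 0.85, so δ = 2.241 + 1.036 = 3.278.
(Lower-tail contribution to power is negligible for δ > 0.)
δ = d·√n ⇒ d = δ/√n = 3.278/√43 = 0.4999.

d ≈ 0.500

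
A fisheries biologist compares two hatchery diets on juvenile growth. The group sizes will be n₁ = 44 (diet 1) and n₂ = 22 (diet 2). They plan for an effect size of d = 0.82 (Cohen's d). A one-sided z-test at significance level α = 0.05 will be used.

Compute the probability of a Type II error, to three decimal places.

β ≈ 0.067

Noncentrality parameter: δ = d / √(1/n₁ + 1/n₂) = 0.82 / √(1/44 + 1/22) = 3.1404
One-sided α = 0.05 → critical value z_{0.05} = 1.645.
Power = P(Z > 1.645 − δ) = Φ(1.496) = 0.9326.
Type II error: β = 1 − power = 1 − 0.9326 = 0.0674.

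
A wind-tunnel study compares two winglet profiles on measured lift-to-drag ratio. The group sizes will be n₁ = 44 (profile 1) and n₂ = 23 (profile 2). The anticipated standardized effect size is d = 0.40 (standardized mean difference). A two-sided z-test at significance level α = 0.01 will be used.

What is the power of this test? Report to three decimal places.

Power ≈ 0.154

Noncentrality parameter: δ = d / √(1/n₁ + 1/n₂) = 0.40 / √(1/44 + 1/23) = 1.5546
Critical value for a two-sided test at α = 0.01: z_{α/2} = 2.576.
Power = Φ(δ − 2.576) + Φ(−δ − 2.576) = Φ(-1.021) + Φ(-4.130) = 0.1536 + 0.0000 = 0.1536.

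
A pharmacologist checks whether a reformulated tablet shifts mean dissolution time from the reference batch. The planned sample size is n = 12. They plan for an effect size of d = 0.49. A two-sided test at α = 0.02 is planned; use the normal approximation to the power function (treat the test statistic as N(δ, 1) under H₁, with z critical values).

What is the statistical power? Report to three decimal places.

Power ≈ 0.265

Noncentrality parameter: δ = d·√n = 0.49 × √12 = 1.6974
Critical value for a two-sided test at α = 0.02: z_{α/2} = 2.326.
Power = Φ(δ − 2.326) + Φ(−δ − 2.326) = Φ(-0.629) + Φ(-4.024) = 0.2647 + 0.0000 = 0.2647.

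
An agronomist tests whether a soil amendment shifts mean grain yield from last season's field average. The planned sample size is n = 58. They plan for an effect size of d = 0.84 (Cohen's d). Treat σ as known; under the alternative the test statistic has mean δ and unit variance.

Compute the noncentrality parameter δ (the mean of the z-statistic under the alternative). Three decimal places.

δ = d·√n = 0.84 × √58 = 6.3972

δ ≈ 6.397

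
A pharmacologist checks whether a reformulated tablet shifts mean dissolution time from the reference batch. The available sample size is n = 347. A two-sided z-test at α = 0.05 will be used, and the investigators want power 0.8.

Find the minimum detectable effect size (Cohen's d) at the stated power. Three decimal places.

Need Φ(δ − 1.960) = 0.8, so δ = 1.960 + 0.842 = 2.802.
(The second rejection-region term Φ(−δ − z_{α/2}) is negligible and dropped.)
δ = d·√n ⇒ d = δ/√n = 2.802/√347 = 0.1504.

d ≈ 0.150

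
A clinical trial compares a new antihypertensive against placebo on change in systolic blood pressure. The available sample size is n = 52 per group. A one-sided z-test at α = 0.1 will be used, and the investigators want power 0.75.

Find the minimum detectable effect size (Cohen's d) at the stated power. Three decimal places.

d ≈ 0.384

Need Φ(δ − 1.282) = 0.75, so δ = 1.282 + 0.674 = 1.956.
δ = d·√(n/2) ⇒ d = δ/√(n/2) = 1.956/√(52/2) = 0.3836.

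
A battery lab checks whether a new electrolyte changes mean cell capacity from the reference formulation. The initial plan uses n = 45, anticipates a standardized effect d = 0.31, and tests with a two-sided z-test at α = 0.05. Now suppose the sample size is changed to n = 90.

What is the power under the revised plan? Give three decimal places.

With n = 90: δ = d·√n = 0.31 × √90 = 2.9409. Critical value z_{0.025} = 1.960.
Revised power = Φ(δ − 1.960) + Φ(−δ − 1.960) = Φ(0.981) + Φ(-4.901) = 0.8367 + 0.0000 = 0.8367.

Power ≈ 0.837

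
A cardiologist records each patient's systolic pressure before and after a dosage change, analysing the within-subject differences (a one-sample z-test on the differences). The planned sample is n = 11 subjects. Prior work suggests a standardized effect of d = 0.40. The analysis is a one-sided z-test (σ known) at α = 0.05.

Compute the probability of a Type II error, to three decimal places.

β ≈ 0.625

Noncentrality parameter: δ = d·√n = 0.40 × √11 = 1.3266
Critical value for a one-sided test at α = 0.05: z_α = 1.645.
Power = Φ(δ − 1.645) = Φ(-0.318) = 0.3752.
Type II error: β = 1 − power = 1 − 0.3752 = 0.6248.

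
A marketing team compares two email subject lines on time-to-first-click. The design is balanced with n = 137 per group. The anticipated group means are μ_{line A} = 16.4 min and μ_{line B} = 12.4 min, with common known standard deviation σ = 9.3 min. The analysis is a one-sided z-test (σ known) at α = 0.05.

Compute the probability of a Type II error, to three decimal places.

Standardized effect: d = |μ_{line A} − μ_{line B}| / σ = |16.4 − 12.4| / 9.3 = 0.4301
Noncentrality parameter: δ = d·√(n/2) = 0.4301 × √(137/2) = 3.5598
One-sided α = 0.05 → critical value z_{0.05} = 1.645.
Power = P(Z > 1.645 − δ) = Φ(1.915) = 0.9722.
Type II error: β = 1 − power = 1 − 0.9722 = 0.0278.

β ≈ 0.028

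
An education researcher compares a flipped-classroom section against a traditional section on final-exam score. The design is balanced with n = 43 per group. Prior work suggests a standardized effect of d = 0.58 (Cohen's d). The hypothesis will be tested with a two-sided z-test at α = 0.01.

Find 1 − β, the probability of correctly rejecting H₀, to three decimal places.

Power ≈ 0.545

Noncentrality parameter: δ = d·√(n/2) = 0.58 × √(43/2) = 2.6893
Critical value for a two-sided test at α = 0.01: z_{α/2} = 2.576.
Power = Φ(δ − 2.576) + Φ(−δ − 2.576) = Φ(0.114) + Φ(-5.265) = 0.5452 + 0.0000 = 0.5452.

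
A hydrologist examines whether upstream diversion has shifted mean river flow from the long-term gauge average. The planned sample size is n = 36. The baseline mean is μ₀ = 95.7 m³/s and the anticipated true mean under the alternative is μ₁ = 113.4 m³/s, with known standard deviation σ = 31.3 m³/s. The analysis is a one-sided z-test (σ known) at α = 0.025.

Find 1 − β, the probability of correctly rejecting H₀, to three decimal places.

Power ≈ 0.924

Standardized effect: d = |μ₁ − μ₀| / σ = |113.4 − 95.7| / 31.3 = 0.5655
Noncentrality parameter: δ = d·√n = 0.5655 × √36 = 3.3930
Critical value for a one-sided test at α = 0.025: z_α = 1.960.
Power = P(Z > 1.960 − δ) = Φ(1.433) = 0.9241.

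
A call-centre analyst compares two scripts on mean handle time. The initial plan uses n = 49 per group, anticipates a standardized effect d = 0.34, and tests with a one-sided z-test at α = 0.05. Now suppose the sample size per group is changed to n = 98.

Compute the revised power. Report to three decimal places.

With n = 98 per group: δ = d·√(n/2) = 0.34 × √(98/2) = 2.3800. Critical value z_{0.05} = 1.645.
Revised power = Φ(δ − 1.645) = Φ(0.735) = 0.7689.

Power ≈ 0.769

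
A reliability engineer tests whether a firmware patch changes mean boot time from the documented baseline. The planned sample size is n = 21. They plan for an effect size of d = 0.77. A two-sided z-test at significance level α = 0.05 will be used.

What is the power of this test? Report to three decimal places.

Power ≈ 0.942

Noncentrality parameter: λ = d·√n = 0.77 × √21 = 3.5286
Two-sided α = 0.05 → critical value z_{0.025} = 1.960.
Power = Φ(λ − 1.960) + Φ(−λ − 1.960) = Φ(1.569) + Φ(-5.489) = 0.9416 + 0.0000 = 0.9416.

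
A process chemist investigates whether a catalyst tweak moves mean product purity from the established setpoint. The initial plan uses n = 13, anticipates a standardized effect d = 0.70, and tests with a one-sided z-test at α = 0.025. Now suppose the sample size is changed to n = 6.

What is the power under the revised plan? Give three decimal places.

Power ≈ 0.403

With n = 6: δ = d·√n = 0.70 × √6 = 1.7146. Critical value z_{0.025} = 1.960.
Revised power = P(Z > 1.960 − δ) = Φ(-0.245) = 0.4031.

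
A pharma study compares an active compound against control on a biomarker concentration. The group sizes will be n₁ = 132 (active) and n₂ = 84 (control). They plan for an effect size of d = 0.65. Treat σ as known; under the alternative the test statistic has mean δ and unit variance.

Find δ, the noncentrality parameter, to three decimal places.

δ ≈ 4.657

The noncentrality parameter scales effect size by the design's sample-size factor: δ = d / √(1/n₁ + 1/n₂) = 0.65 / √(1/132 + 1/84) = 4.6571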